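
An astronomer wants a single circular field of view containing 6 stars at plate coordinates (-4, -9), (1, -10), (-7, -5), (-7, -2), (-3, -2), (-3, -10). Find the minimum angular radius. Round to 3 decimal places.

5.657

A smallest enclosing disk is always determined by at most three of the input points on its boundary.
The farthest pair is (1, -10)–(-7, -2) with squared distance 128. The circle on this segment as diameter has centre (-3, -6) and r² = 128/4 = 32.
Check (-4, -9): distance² to centre = 10 ≤ 32, so it lies inside.
All remaining points lie in this disk, and no smaller disk contains both endpoints, so this is the minimum enclosing circle.
r = √32 ≈ 5.657.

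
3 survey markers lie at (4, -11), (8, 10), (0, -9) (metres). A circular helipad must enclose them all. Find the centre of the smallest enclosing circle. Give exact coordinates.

(6, -0.5)

Call the three points A, B, C in the order given.
Side lengths²: AB² = 457, AC² = 20, BC² = 425.
Since AB² = 457 ≥ 425 + 20 = 445, the angle opposite AB is not acute, so the smallest enclosing circle has AB as diameter.
Centre = midpoint of AB = (6, -0.5), r² = 457/4 = 114.25.
Centre = (6, -0.5).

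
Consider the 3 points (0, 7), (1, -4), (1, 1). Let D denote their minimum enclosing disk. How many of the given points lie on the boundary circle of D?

2

Call the three points A, B, C in the order given.
Side lengths²: AB² = 122, AC² = 37, BC² = 25.
Since AB² = 122 ≥ 37 + 25 = 62, the angle opposite AB is not acute, so the smallest enclosing circle has AB as diameter.
Centre = midpoint of AB = (0.5, 1.5), r² = 122/4 = 30.5.
The points at distance exactly r from the centre are (0, 7), (1, -4) — 2 points.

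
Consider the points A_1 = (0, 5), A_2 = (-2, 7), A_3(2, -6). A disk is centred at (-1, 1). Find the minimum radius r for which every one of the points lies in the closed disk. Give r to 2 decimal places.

The required radius is the distance from (-1, 1) to the farthest point.
Squared distances: 17, 37, 58.
Maximum is 58, attained at A_3.
r = √58 ≈ 7.62.

7.62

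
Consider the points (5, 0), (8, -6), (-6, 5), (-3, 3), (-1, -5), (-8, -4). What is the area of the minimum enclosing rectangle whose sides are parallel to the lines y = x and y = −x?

212.5

In coordinates u = x + y, v = x − y the rectangle is axis-aligned; the map (x,y)→(u,v) scales areas by 2.
u-values: 5, 2, -1, 0, -6, -12; range = 5 − (-12) = 17.
v-values: 5, 14, -11, -6, 4, -4; range = 14 − (-11) = 25.
Area = (17 × 25) / 2 = 212.5.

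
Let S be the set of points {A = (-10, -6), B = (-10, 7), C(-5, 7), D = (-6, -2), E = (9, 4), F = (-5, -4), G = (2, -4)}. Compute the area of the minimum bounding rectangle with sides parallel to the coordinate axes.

x ranges over [-10, 9], width 19.
y ranges over [-6, 7], height 13.
Area = 19 × 13 = 247.

247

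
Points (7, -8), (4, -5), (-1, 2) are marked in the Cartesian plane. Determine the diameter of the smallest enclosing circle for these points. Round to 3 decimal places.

12.806

Call the three points A, B, C in the order given.
Side lengths²: AB² = 18, AC² = 164, BC² = 74.
Since AC² = 164 ≥ 74 + 18 = 92, the angle opposite AC is not acute, so the smallest enclosing circle has AC as diameter.
Centre = midpoint of AC = (3, -3), r² = 164/4 = 41.
Diameter = 2r = 2√41 ≈ 12.806.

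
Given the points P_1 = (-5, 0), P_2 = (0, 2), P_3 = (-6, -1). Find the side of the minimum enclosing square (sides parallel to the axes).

The bounding box has width 6 and height 3.
An axis-aligned square enclosing the set must have side ≥ max(width, height).
So the minimum side is max(6, 3) = 6.

6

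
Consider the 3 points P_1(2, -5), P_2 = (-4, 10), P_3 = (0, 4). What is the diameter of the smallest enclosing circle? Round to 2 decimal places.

Side lengths²: P_1P_2² = 261, P_1P_3² = 85, P_2P_3² = 52.
Since P_1P_2² = 261 ≥ 85 + 52 = 137, the angle opposite P_1P_2 is not acute, so the smallest enclosing circle has P_1P_2 as diameter.
Centre = midpoint of P_1P_2 = (-1, 2.5), r² = 261/4 = 65.25.
Diameter = 2r = 2√(65.25) ≈ 16.16.

16.16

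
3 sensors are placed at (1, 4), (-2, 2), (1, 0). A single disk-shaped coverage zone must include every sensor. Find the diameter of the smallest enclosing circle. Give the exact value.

Call the three points A, B, C in the order given.
Side lengths²: AB² = 13, AC² = 16, BC² = 13.
Since AC² = 16 < 13 + 13 = 26, the triangle is acute, so the smallest enclosing circle is the circumcircle.
Circumcentre = (1/6, 2), r² = 169/36.
Diameter = 2r = 2√(169/36) = 13/3.

13/3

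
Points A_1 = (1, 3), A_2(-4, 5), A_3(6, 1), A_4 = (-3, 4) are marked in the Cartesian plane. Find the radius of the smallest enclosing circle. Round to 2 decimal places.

The farthest pair is A_2–A_3 with squared distance 116. The circle on this segment as diameter has centre (1, 3) and r² = 116/4 = 29.
Check A_1: distance² to centre = 0 ≤ 29, so it lies inside.
All remaining points lie in this disk, and no smaller disk contains both endpoints, so this is the minimum enclosing circle.
r = √29 ≈ 5.39.

5.39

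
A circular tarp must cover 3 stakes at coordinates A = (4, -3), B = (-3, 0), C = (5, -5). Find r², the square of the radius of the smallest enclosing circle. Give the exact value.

22.25

Side lengths²: AB² = 58, AC² = 5, BC² = 89.
Since BC² = 89 ≥ 58 + 5 = 63, the angle opposite BC is not acute, so the smallest enclosing circle has BC as diameter.
Centre = midpoint of BC = (1, -2.5), r² = 89/4 = 22.25.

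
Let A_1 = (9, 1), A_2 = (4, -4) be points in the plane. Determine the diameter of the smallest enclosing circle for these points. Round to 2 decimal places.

The smallest circle enclosing two points has them as diameter endpoints.
Centre = midpoint = (6.5, -1.5); r² = |A_1A_2|²/4 = 50/4 = 12.5.
Diameter = 2r = 2√(12.5) ≈ 7.07.

7.07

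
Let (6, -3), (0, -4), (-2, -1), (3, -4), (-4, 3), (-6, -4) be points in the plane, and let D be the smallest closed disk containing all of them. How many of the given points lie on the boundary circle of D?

A smallest enclosing disk is always determined by at most three of the input points on its boundary.
The minimum enclosing circle is determined by three boundary points: (6, -3), (-4, 3), (-6, -4).
Their circumcentre is (-11/82, -155/82) with r² = 130645/3362.
The farthest remaining point (3, -4) is at distance² 47989/3362 ≤ 130645/3362.
The points at distance exactly r from the centre are (6, -3), (-4, 3), (-6, -4) — 3 points.

3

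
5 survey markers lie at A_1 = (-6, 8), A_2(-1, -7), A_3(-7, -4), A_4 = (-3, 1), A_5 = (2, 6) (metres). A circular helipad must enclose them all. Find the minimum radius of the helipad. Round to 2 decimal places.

The farthest pair is A_1–A_2 with squared distance 250. The circle on this segment as diameter has centre (-3.5, 0.5) and r² = 250/4 = 62.5.
Check A_3: distance² to centre = 32.5 ≤ 62.5, so it lies inside.
All remaining points lie in this disk, and no smaller disk contains both endpoints, so this is the minimum enclosing circle.
r = √(62.5) ≈ 7.91.

7.91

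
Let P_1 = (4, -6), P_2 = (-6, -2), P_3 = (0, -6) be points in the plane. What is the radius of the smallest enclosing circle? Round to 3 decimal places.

5.385

Side lengths²: P_1P_2² = 116, P_1P_3² = 16, P_2P_3² = 52.
Since P_1P_2² = 116 ≥ 52 + 16 = 68, the angle opposite P_1P_2 is not acute, so the smallest enclosing circle has P_1P_2 as diameter.
Centre = midpoint of P_1P_2 = (-1, -4), r² = 116/4 = 29.
r = √29 ≈ 5.385.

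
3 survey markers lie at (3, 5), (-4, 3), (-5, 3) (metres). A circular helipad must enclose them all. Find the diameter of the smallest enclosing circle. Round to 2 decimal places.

8.25

Call the three points A, B, C in the order given.
Side lengths²: AB² = 53, AC² = 68, BC² = 1.
Since AC² = 68 ≥ 53 + 1 = 54, the angle opposite AC is not acute, so the smallest enclosing circle has AC as diameter.
Centre = midpoint of AC = (-1, 4), r² = 68/4 = 17.
Diameter = 2r = 2√17 ≈ 8.25.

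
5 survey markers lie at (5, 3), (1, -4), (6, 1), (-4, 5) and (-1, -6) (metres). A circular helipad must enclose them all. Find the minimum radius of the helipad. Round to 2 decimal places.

6.20

By Welzl's lemma the MEC is supported by two points (diametrically opposite) or three points (on a circumcircle).
The minimum enclosing circle is determined by three boundary points: (6, 1), (-4, 5), (-1, -6).
Their circumcentre is (-1/7, 1/7) with r² = 1885/49.
The farthest remaining point (5, 3) is at distance² 1696/49 ≤ 1885/49.
r = √(1885/49) ≈ 6.20.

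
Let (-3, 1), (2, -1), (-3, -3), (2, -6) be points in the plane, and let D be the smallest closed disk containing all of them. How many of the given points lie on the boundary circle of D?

By Welzl's lemma the MEC is supported by two points (diametrically opposite) or three points (on a circumcircle).
The farthest pair is (-3, 1)–(2, -6) with squared distance 74. The circle on this segment as diameter has centre (-0.5, -2.5) and r² = 74/4 = 18.5.
Check (2, -1): distance² to centre = 8.5 ≤ 18.5, so it lies inside.
All remaining points lie in this disk, and no smaller disk contains both endpoints, so this is the minimum enclosing circle.
The points at distance exactly r from the centre are (-3, 1), (2, -6) — 2 points.

2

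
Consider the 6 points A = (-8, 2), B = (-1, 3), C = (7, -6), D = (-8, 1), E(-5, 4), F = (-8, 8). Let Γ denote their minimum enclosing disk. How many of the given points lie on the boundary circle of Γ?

2

The minimum enclosing circle of a finite set is fixed by two of the points (as a diameter) or three (as a circumcircle).
The farthest pair is C–F with squared distance 421. The circle on this segment as diameter has centre (-0.5, 1) and r² = 421/4 = 105.25.
Check A: distance² to centre = 57.25 ≤ 105.25, so it lies inside.
All remaining points lie in this disk, and no smaller disk contains both endpoints, so this is the minimum enclosing circle.
The points at distance exactly r from the centre are C, F — 2 points.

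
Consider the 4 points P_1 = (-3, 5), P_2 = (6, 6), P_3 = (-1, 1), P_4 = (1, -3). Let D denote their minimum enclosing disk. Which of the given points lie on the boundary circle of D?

P_1, P_2, P_4

By Welzl's lemma the MEC is supported by two points (diametrically opposite) or three points (on a circumcircle).
The minimum enclosing circle is determined by three boundary points: P_1, P_2, P_4.
Their circumcentre is (35/19, 46/19) with r² = 10865/361.
The farthest remaining point P_3 is at distance² 3645/361 ≤ 10865/361.
The points at distance exactly r from the centre are P_1, P_2, P_4 — 3 points.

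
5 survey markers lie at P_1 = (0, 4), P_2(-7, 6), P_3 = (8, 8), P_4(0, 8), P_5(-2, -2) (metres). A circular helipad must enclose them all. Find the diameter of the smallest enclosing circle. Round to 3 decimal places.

15.530

A smallest enclosing disk is always determined by at most three of the input points on its boundary.
The minimum enclosing circle is determined by three boundary points: P_2, P_3, P_5.
Their circumcentre is (19/26, 137/26) with r² = 20381/338.
The farthest remaining point P_4 is at distance² 2701/338 ≤ 20381/338.
Diameter = 2r = 2√(20381/338) ≈ 15.530.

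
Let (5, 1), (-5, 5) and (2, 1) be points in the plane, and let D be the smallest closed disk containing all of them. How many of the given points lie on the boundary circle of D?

2

Call the three points A, B, C in the order given.
Side lengths²: AB² = 116, AC² = 9, BC² = 65.
Since AB² = 116 ≥ 65 + 9 = 74, the angle opposite AB is not acute, so the smallest enclosing circle has AB as diameter.
Centre = midpoint of AB = (0, 3), r² = 116/4 = 29.
The points at distance exactly r from the centre are (5, 1), (-5, 5) — 2 points.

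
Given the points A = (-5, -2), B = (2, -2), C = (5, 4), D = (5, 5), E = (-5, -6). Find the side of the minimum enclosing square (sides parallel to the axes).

The bounding box has width 10 and height 11.
An axis-aligned square enclosing the set must have side ≥ max(width, height).
So the minimum side is max(10, 11) = 11.

11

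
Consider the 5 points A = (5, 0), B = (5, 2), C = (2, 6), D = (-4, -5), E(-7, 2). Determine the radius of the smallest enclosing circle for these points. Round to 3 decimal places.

By Welzl's lemma the MEC is supported by two points (diametrically opposite) or three points (on a circumcircle).
The farthest pair is C–D with squared distance 157. The circle on this segment as diameter has centre (-1, 0.5) and r² = 157/4 = 39.25.
Check A: distance² to centre = 36.25 ≤ 39.25, so it lies inside.
All remaining points lie in this disk, and no smaller disk contains both endpoints, so this is the minimum enclosing circle.
r = √(39.25) ≈ 6.265.

6.265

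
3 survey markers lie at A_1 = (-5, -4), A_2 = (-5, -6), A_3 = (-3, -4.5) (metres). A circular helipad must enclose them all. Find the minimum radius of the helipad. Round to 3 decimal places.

1.288

Side lengths²: A_1A_2² = 4, A_1A_3² = 4.25, A_2A_3² = 6.25.
Since A_2A_3² = 6.25 < 4.25 + 4 = 8.25, the triangle is acute, so the smallest enclosing circle is the circumcircle.
Circumcentre = (-4.1875, -5), r² = 1.66015625.
r = √(1.66015625) ≈ 1.288.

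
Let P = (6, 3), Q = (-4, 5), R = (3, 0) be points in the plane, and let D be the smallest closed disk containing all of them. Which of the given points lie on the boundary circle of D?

P, Q

Side lengths²: PQ² = 104, PR² = 18, QR² = 74.
Since PQ² = 104 ≥ 74 + 18 = 92, the angle opposite PQ is not acute, so the smallest enclosing circle has PQ as diameter.
Centre = midpoint of PQ = (1, 4), r² = 104/4 = 26.
The points at distance exactly r from the centre are P, Q — 2 points.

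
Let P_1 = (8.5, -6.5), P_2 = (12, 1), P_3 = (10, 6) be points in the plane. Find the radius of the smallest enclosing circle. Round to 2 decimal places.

Side lengths²: P_1P_2² = 68.5, P_1P_3² = 158.5, P_2P_3² = 29.
Since P_1P_3² = 158.5 ≥ 68.5 + 29 = 97.5, the angle opposite P_1P_3 is not acute, so the smallest enclosing circle has P_1P_3 as diameter.
Centre = midpoint of P_1P_3 = (9.25, -0.25), r² = 158.5/4 = 39.625.
r = √(39.625) ≈ 6.29.

6.29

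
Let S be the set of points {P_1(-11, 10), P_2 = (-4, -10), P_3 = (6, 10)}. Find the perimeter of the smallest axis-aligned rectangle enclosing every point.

Width = max x − min x = 6 − (-11) = 17.
Height = max y − min y = 10 − (-10) = 20.
Perimeter = 2(17 + 20) = 74.

74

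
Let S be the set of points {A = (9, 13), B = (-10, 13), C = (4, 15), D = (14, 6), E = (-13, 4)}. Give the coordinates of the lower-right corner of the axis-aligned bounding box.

x-range [-13, 14], y-range [4, 15].
The lower-right corner is (14, 4).

(14, 4)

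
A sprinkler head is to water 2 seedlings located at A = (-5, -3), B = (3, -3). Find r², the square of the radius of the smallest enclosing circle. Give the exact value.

16

The smallest circle enclosing two points has them as diameter endpoints.
Centre = midpoint = (-1, -3); r² = |AB|²/4 = 64/4 = 16.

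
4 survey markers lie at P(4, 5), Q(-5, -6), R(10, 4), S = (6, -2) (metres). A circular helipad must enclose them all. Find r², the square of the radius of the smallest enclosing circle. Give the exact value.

The minimum enclosing circle of a finite set is fixed by two of the points (as a diameter) or three (as a circumcircle).
The farthest pair is Q–R with squared distance 325. The circle on this segment as diameter has centre (2.5, -1) and r² = 325/4 = 81.25.
Check P: distance² to centre = 38.25 ≤ 81.25, so it lies inside.
All remaining points lie in this disk, and no smaller disk contains both endpoints, so this is the minimum enclosing circle.

81.25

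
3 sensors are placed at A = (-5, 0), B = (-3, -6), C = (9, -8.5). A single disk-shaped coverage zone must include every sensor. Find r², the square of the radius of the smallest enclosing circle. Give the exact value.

Side lengths²: AB² = 40, AC² = 268.25, BC² = 150.25.
Since AC² = 268.25 ≥ 150.25 + 40 = 190.25, the angle opposite AC is not acute, so the smallest enclosing circle has AC as diameter.
Centre = midpoint of AC = (2, -4.25), r² = 268.25/4 = 67.0625.

67.0625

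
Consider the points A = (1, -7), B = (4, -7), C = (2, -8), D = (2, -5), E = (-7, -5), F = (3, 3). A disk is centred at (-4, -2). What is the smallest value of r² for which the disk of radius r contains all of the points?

The required radius is the distance from (-4, -2) to the farthest point.
Squared distances: 50, 89, 72, 45, 18, 74.
Maximum is 89, attained at B.

89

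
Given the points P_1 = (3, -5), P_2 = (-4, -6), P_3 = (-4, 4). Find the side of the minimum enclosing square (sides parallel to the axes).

The bounding box has width 7 and height 10.
An axis-aligned square enclosing the set must have side ≥ max(width, height).
So the minimum side is max(7, 10) = 10.

10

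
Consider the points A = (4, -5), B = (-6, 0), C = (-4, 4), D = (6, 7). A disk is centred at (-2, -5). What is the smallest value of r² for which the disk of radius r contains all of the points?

208

The required radius is the distance from (-2, -5) to the farthest point.
Squared distances: 36, 41, 85, 208.
Maximum is 208, attained at D.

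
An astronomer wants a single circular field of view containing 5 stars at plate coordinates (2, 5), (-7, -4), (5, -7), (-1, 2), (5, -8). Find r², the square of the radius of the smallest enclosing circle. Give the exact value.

By Welzl's lemma the MEC is supported by two points (diametrically opposite) or three points (on a circumcircle).
The minimum enclosing circle is determined by three boundary points: (2, 5), (-7, -4), (5, -8).
Their circumcentre is (0.25, -2.25) with r² = 55.625.
The farthest remaining point (5, -7) is at distance² 45.125 ≤ 55.625.

55.625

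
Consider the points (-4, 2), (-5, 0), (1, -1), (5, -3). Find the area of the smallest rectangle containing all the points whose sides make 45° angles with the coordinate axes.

In coordinates u = x + y, v = x − y the rectangle is axis-aligned; the map (x,y)→(u,v) scales areas by 2.
u-values: -2, -5, 0, 2; range = 2 − (-5) = 7.
v-values: -6, -5, 2, 8; range = 8 − (-6) = 14.
Area = (7 × 14) / 2 = 49.

49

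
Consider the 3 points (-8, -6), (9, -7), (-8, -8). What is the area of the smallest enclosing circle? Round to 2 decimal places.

228.55

Call the three points A, B, C in the order given.
Side lengths²: AB² = 290, AC² = 4, BC² = 290.
Since BC² = 290 < 290 + 4 = 294, the triangle is acute, so the smallest enclosing circle is the circumcircle.
Circumcentre = (8/17, -7), r² = 21025/289.
Area = π·r² = π·21025/289 ≈ 228.55.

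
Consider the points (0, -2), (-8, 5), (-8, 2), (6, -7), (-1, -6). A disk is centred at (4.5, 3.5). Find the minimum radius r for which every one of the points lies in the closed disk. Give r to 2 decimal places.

The required radius is the distance from (4.5, 3.5) to the farthest point.
Squared distances: 50.5, 158.5, 158.5, 112.5, 120.5.
Maximum is 158.5, attained at (-8, 5).
r = √(158.5) ≈ 12.59.

12.59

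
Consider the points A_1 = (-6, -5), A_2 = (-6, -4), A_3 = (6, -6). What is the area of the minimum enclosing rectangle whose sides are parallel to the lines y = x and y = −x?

In coordinates u = x + y, v = x − y the rectangle is axis-aligned; the map (x,y)→(u,v) scales areas by 2.
u-values: -11, -10, 0; range = 0 − (-11) = 11.
v-values: -1, -2, 12; range = 12 − (-2) = 14.
Area = (11 × 14) / 2 = 77.

77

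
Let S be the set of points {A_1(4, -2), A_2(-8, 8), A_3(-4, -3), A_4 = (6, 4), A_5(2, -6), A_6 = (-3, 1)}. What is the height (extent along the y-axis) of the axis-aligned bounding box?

max y = 8, min y = -6, so height = 14.

14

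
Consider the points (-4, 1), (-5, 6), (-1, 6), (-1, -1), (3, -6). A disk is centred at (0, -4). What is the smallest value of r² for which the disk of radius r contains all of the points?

125

The required radius is the distance from (0, -4) to the farthest point.
Squared distances: 41, 125, 101, 10, 13.
Maximum is 125, attained at (-5, 6).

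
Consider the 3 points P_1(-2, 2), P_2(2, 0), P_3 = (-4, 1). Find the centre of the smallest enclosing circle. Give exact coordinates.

(-1, 0.5)

Side lengths²: P_1P_2² = 20, P_1P_3² = 5, P_2P_3² = 37.
Since P_2P_3² = 37 ≥ 20 + 5 = 25, the angle opposite P_2P_3 is not acute, so the smallest enclosing circle has P_2P_3 as diameter.
Centre = midpoint of P_2P_3 = (-1, 0.5), r² = 37/4 = 9.25.
Centre = (-1, 0.5).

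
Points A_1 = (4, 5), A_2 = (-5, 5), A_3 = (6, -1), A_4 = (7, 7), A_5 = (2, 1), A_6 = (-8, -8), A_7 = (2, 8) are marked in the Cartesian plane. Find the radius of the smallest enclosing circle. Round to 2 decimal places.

10.61

A smallest enclosing disk is always determined by at most three of the input points on its boundary.
The farthest pair is A_4–A_6 with squared distance 450. The circle on this segment as diameter has centre (-0.5, -0.5) and r² = 450/4 = 112.5.
Check A_1: distance² to centre = 50.5 ≤ 112.5, so it lies inside.
All remaining points lie in this disk, and no smaller disk contains both endpoints, so this is the minimum enclosing circle.
r = √(112.5) ≈ 10.61.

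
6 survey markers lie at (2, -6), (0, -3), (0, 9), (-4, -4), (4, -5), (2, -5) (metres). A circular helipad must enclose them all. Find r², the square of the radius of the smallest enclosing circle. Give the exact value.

By Welzl's lemma the MEC is supported by two points (diametrically opposite) or three points (on a circumcircle).
The farthest pair is (2, -6)–(0, 9) with squared distance 229. The circle on this segment as diameter has centre (1, 1.5) and r² = 229/4 = 57.25.
Check (0, -3): distance² to centre = 21.25 ≤ 57.25, so it lies inside.
All remaining points lie in this disk, and no smaller disk contains both endpoints, so this is the minimum enclosing circle.

57.25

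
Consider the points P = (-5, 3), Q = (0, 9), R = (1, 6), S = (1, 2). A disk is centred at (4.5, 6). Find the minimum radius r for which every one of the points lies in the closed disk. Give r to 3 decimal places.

The required radius is the distance from (4.5, 6) to the farthest point.
Squared distances: 99.25, 29.25, 12.25, 28.25.
Maximum is 99.25, attained at P.
r = √(99.25) ≈ 9.962.

9.962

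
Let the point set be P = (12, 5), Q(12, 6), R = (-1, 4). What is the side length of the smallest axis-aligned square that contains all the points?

The bounding box has width 13 and height 2.
An axis-aligned square enclosing the set must have side ≥ max(width, height).
So the minimum side is max(13, 2) = 13.

13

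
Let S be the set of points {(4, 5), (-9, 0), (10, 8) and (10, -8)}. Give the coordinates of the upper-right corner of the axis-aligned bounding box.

(10, 8)

x-range [-9, 10], y-range [-8, 8].
The upper-right corner is (10, 8).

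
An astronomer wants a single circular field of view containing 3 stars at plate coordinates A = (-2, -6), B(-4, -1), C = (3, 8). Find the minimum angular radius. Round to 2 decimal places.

7.43

Side lengths²: AB² = 29, AC² = 221, BC² = 130.
Since AC² = 221 ≥ 130 + 29 = 159, the angle opposite AC is not acute, so the smallest enclosing circle has AC as diameter.
Centre = midpoint of AC = (0.5, 1), r² = 221/4 = 55.25.
r = √(55.25) ≈ 7.43.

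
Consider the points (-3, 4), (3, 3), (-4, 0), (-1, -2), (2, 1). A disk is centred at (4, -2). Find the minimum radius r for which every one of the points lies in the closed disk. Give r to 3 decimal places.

9.220

The required radius is the distance from (4, -2) to the farthest point.
Squared distances: 85, 26, 68, 25, 13.
Maximum is 85, attained at (-3, 4).
r = √85 ≈ 9.220.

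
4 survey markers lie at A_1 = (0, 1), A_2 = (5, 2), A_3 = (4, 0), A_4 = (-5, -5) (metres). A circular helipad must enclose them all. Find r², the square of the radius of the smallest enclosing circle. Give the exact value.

37.25

The farthest pair is A_2–A_4 with squared distance 149. The circle on this segment as diameter has centre (0, -1.5) and r² = 149/4 = 37.25.
Check A_1: distance² to centre = 6.25 ≤ 37.25, so it lies inside.
All remaining points lie in this disk, and no smaller disk contains both endpoints, so this is the minimum enclosing circle.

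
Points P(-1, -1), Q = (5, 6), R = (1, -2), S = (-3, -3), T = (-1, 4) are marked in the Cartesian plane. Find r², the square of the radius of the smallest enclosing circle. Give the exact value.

The minimum enclosing circle of a finite set is fixed by two of the points (as a diameter) or three (as a circumcircle).
The farthest pair is Q–S with squared distance 145. The circle on this segment as diameter has centre (1, 1.5) and r² = 145/4 = 36.25.
Check P: distance² to centre = 10.25 ≤ 36.25, so it lies inside.
All remaining points lie in this disk, and no smaller disk contains both endpoints, so this is the minimum enclosing circle.

36.25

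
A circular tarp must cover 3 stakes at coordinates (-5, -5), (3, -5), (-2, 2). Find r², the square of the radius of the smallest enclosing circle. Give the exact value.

1073/49

Call the three points A, B, C in the order given.
Side lengths²: AB² = 64, AC² = 58, BC² = 74.
Since BC² = 74 < 64 + 58 = 122, the triangle is acute, so the smallest enclosing circle is the circumcircle.
Circumcentre = (-1, -18/7), r² = 1073/49.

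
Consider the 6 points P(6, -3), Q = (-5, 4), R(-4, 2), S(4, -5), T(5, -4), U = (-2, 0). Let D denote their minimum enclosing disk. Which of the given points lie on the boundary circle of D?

The farthest pair is P–Q with squared distance 170. The circle on this segment as diameter has centre (0.5, 0.5) and r² = 170/4 = 42.5.
Check R: distance² to centre = 22.5 ≤ 42.5, so it lies inside.
All remaining points lie in this disk, and no smaller disk contains both endpoints, so this is the minimum enclosing circle.
The points at distance exactly r from the centre are P, Q, S — 3 points.

P, Q, S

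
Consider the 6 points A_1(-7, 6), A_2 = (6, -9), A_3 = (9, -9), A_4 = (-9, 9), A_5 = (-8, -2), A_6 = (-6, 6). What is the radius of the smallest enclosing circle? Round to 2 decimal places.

12.73

A smallest enclosing disk is always determined by at most three of the input points on its boundary.
The farthest pair is A_3–A_4 with squared distance 648. The circle on this segment as diameter has centre (0, 0) and r² = 648/4 = 162.
Check A_1: distance² to centre = 85 ≤ 162, so it lies inside.
All remaining points lie in this disk, and no smaller disk contains both endpoints, so this is the minimum enclosing circle.
r = √162 ≈ 12.73.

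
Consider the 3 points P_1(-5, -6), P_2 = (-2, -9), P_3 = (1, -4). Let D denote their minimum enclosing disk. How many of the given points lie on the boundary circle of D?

3

Side lengths²: P_1P_2² = 18, P_1P_3² = 40, P_2P_3² = 34.
Since P_1P_3² = 40 < 34 + 18 = 52, the triangle is acute, so the smallest enclosing circle is the circumcircle.
Circumcentre = (-1.75, -5.75), r² = 10.625.
The points at distance exactly r from the centre are P_1, P_2, P_3 — 3 points.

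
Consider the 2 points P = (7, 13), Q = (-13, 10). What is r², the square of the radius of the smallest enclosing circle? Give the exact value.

The smallest circle enclosing two points has them as diameter endpoints.
Centre = midpoint = (-3, 11.5); r² = |PQ|²/4 = 409/4 = 102.25.

102.25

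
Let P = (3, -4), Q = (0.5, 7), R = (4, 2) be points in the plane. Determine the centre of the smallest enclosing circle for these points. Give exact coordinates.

Side lengths²: PQ² = 127.25, PR² = 37, QR² = 37.25.
Since PQ² = 127.25 ≥ 37.25 + 37 = 74.25, the angle opposite PQ is not acute, so the smallest enclosing circle has PQ as diameter.
Centre = midpoint of PQ = (1.75, 1.5), r² = 127.25/4 = 31.8125.
Centre = (1.75, 1.5).

(1.75, 1.5)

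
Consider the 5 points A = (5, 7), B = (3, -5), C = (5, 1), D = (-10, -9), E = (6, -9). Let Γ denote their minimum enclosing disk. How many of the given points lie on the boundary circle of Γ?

By Welzl's lemma the MEC is supported by two points (diametrically opposite) or three points (on a circumcircle).
The minimum enclosing circle is determined by three boundary points: A, D, E.
Their circumcentre is (-2, -1.46875) with r² = 120.7197265625.
The farthest remaining point C is at distance² 55.0947265625 ≤ 120.7197265625.
The points at distance exactly r from the centre are A, D, E — 3 points.

3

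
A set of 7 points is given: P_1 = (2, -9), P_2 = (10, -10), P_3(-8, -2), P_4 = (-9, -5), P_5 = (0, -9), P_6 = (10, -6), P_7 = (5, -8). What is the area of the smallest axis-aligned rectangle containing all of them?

152

x ranges over [-9, 10], width 19.
y ranges over [-10, -2], height 8.
Area = 19 × 8 = 152.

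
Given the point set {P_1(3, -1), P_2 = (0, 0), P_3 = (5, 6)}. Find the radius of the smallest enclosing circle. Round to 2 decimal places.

3.91

Side lengths²: P_1P_2² = 10, P_1P_3² = 53, P_2P_3² = 61.
Since P_2P_3² = 61 < 53 + 10 = 63, the triangle is acute, so the smallest enclosing circle is the circumcircle.
Circumcentre = (121/46, 133/46), r² = 16165/1058.
r = √(16165/1058) ≈ 3.91.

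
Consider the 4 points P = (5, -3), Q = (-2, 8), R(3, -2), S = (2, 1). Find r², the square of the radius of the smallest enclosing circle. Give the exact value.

The farthest pair is P–Q with squared distance 170. The circle on this segment as diameter has centre (1.5, 2.5) and r² = 170/4 = 42.5.
Check R: distance² to centre = 22.5 ≤ 42.5, so it lies inside.
All remaining points lie in this disk, and no smaller disk contains both endpoints, so this is the minimum enclosing circle.

42.5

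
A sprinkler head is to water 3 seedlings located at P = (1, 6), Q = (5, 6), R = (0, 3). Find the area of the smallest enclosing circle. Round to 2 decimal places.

Side lengths²: PQ² = 16, PR² = 10, QR² = 34.
Since QR² = 34 ≥ 16 + 10 = 26, the angle opposite QR is not acute, so the smallest enclosing circle has QR as diameter.
Centre = midpoint of QR = (2.5, 4.5), r² = 34/4 = 8.5.
Area = π·r² = π·8.5 ≈ 26.70.

26.70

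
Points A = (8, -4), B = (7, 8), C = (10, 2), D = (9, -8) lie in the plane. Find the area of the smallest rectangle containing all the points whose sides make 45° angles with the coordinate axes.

126

In coordinates u = x + y, v = x − y the rectangle is axis-aligned; the map (x,y)→(u,v) scales areas by 2.
u-values: 4, 15, 12, 1; range = 15 − 1 = 14.
v-values: 12, -1, 8, 17; range = 17 − (-1) = 18.
Area = (14 × 18) / 2 = 126.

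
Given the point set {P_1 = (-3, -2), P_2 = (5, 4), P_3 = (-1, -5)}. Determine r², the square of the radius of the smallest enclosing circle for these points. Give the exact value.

Side lengths²: P_1P_2² = 100, P_1P_3² = 13, P_2P_3² = 117.
Since P_2P_3² = 117 ≥ 100 + 13 = 113, the angle opposite P_2P_3 is not acute, so the smallest enclosing circle has P_2P_3 as diameter.
Centre = midpoint of P_2P_3 = (2, -0.5), r² = 117/4 = 29.25.

29.25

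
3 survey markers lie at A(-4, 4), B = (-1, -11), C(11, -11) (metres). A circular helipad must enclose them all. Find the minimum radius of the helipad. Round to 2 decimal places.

Side lengths²: AB² = 234, AC² = 450, BC² = 144.
Since AC² = 450 ≥ 234 + 144 = 378, the angle opposite AC is not acute, so the smallest enclosing circle has AC as diameter.
Centre = midpoint of AC = (3.5, -3.5), r² = 450/4 = 112.5.
r = √(112.5) ≈ 10.61.

10.61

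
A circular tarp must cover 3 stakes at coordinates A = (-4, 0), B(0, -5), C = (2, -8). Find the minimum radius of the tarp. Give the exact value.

5

Side lengths²: AB² = 41, AC² = 100, BC² = 13.
Since AC² = 100 ≥ 41 + 13 = 54, the angle opposite AC is not acute, so the smallest enclosing circle has AC as diameter.
Centre = midpoint of AC = (-1, -4), r² = 100/4 = 25.
r = √25 = 5.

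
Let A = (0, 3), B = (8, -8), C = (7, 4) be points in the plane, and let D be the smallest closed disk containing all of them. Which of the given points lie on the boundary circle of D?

Side lengths²: AB² = 185, AC² = 50, BC² = 145.
Since AB² = 185 < 145 + 50 = 195, the triangle is acute, so the smallest enclosing circle is the circumcircle.
Circumcentre = (147/34, -77/34), r² = 26825/578.
The points at distance exactly r from the centre are A, B, C — 3 points.

A, B, C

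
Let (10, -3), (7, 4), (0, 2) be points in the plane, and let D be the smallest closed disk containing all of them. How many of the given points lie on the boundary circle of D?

Call the three points A, B, C in the order given.
Side lengths²: AB² = 58, AC² = 125, BC² = 53.
Since AC² = 125 ≥ 58 + 53 = 111, the angle opposite AC is not acute, so the smallest enclosing circle has AC as diameter.
Centre = midpoint of AC = (5, -0.5), r² = 125/4 = 31.25.
The points at distance exactly r from the centre are (10, -3), (0, 2) — 2 points.

2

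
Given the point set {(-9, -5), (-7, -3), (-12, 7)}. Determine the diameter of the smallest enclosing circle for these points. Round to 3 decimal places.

Call the three points A, B, C in the order given.
Side lengths²: AB² = 8, AC² = 153, BC² = 125.
Since AC² = 153 ≥ 125 + 8 = 133, the angle opposite AC is not acute, so the smallest enclosing circle has AC as diameter.
Centre = midpoint of AC = (-10.5, 1), r² = 153/4 = 38.25.
Diameter = 2r = 2√(38.25) ≈ 12.369.

12.369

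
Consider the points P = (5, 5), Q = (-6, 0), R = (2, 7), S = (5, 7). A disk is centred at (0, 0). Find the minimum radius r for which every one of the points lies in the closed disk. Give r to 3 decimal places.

8.602

The required radius is the distance from (0, 0) to the farthest point.
Squared distances: 50, 36, 53, 74.
Maximum is 74, attained at S.
r = √74 ≈ 8.602.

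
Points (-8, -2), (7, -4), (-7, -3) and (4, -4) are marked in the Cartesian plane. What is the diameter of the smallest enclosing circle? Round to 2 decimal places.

15.13

The minimum enclosing circle of a finite set is fixed by two of the points (as a diameter) or three (as a circumcircle).
The farthest pair is (-8, -2)–(7, -4) with squared distance 229. The circle on this segment as diameter has centre (-0.5, -3) and r² = 229/4 = 57.25.
Check (-7, -3): distance² to centre = 42.25 ≤ 57.25, so it lies inside.
All remaining points lie in this disk, and no smaller disk contains both endpoints, so this is the minimum enclosing circle.
Diameter = 2r = 2√(57.25) ≈ 15.13.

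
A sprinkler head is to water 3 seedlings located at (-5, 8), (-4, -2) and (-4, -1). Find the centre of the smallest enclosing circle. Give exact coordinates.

(-4.5, 3)

Call the three points A, B, C in the order given.
Side lengths²: AB² = 101, AC² = 82, BC² = 1.
Since AB² = 101 ≥ 82 + 1 = 83, the angle opposite AB is not acute, so the smallest enclosing circle has AB as diameter.
Centre = midpoint of AB = (-4.5, 3), r² = 101/4 = 25.25.
Centre = (-4.5, 3).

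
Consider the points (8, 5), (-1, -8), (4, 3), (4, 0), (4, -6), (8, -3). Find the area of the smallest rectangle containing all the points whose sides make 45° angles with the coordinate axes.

110

In coordinates u = x + y, v = x − y the rectangle is axis-aligned; the map (x,y)→(u,v) scales areas by 2.
u-values: 13, -9, 7, 4, -2, 5; range = 13 − (-9) = 22.
v-values: 3, 7, 1, 4, 10, 11; range = 11 − 1 = 10.
Area = (22 × 10) / 2 = 110.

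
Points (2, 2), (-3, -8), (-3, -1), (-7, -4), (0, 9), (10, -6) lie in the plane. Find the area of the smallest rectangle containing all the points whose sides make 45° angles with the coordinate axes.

In coordinates u = x + y, v = x − y the rectangle is axis-aligned; the map (x,y)→(u,v) scales areas by 2.
u-values: 4, -11, -4, -11, 9, 4; range = 9 − (-11) = 20.
v-values: 0, 5, -2, -3, -9, 16; range = 16 − (-9) = 25.
Area = (20 × 25) / 2 = 250.

250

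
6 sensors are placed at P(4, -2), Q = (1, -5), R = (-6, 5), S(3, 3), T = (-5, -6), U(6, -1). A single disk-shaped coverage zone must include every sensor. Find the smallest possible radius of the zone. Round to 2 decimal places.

A smallest enclosing disk is always determined by at most three of the input points on its boundary.
The minimum enclosing circle is determined by three boundary points: R, T, U.
Their circumcentre is (-22/21, -2/21) with r² = 22265/441.
The farthest remaining point P is at distance² 12836/441 ≤ 22265/441.
r = √(22265/441) ≈ 7.11.

7.11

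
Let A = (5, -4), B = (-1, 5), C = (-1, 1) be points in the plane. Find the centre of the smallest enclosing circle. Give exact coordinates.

(2, 0.5)

Side lengths²: AB² = 117, AC² = 61, BC² = 16.
Since AB² = 117 ≥ 61 + 16 = 77, the angle opposite AB is not acute, so the smallest enclosing circle has AB as diameter.
Centre = midpoint of AB = (2, 0.5), r² = 117/4 = 29.25.
Centre = (2, 0.5).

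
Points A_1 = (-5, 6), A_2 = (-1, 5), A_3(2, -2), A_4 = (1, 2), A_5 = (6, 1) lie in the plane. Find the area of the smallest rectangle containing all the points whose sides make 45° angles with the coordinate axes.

In coordinates u = x + y, v = x − y the rectangle is axis-aligned; the map (x,y)→(u,v) scales areas by 2.
u-values: 1, 4, 0, 3, 7; range = 7 − 0 = 7.
v-values: -11, -6, 4, -1, 5; range = 5 − (-11) = 16.
Area = (7 × 16) / 2 = 56.

56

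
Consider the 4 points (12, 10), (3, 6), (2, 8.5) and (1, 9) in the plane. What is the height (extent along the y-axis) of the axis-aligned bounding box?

max y = 10, min y = 6, so height = 4.

4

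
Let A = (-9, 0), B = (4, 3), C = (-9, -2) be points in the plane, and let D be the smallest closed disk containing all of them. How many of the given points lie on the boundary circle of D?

2

Side lengths²: AB² = 178, AC² = 4, BC² = 194.
Since BC² = 194 ≥ 178 + 4 = 182, the angle opposite BC is not acute, so the smallest enclosing circle has BC as diameter.
Centre = midpoint of BC = (-2.5, 0.5), r² = 194/4 = 48.5.
The points at distance exactly r from the centre are B, C — 2 points.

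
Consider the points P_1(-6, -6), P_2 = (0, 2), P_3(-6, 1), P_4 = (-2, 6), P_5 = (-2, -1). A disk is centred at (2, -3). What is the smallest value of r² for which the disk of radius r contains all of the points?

97

The required radius is the distance from (2, -3) to the farthest point.
Squared distances: 73, 29, 80, 97, 20.
Maximum is 97, attained at P_4.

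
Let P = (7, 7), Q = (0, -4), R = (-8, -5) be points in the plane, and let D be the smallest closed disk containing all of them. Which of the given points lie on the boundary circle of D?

Side lengths²: PQ² = 170, PR² = 369, QR² = 65.
Since PR² = 369 ≥ 170 + 65 = 235, the angle opposite PR is not acute, so the smallest enclosing circle has PR as diameter.
Centre = midpoint of PR = (-0.5, 1), r² = 369/4 = 92.25.
The points at distance exactly r from the centre are P, R — 2 points.

P, R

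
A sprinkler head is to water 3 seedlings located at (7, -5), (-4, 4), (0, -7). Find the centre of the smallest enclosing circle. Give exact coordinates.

(1.5, -0.5)

Call the three points A, B, C in the order given.
Side lengths²: AB² = 202, AC² = 53, BC² = 137.
Since AB² = 202 ≥ 137 + 53 = 190, the angle opposite AB is not acute, so the smallest enclosing circle has AB as diameter.
Centre = midpoint of AB = (1.5, -0.5), r² = 202/4 = 50.5.
Centre = (1.5, -0.5).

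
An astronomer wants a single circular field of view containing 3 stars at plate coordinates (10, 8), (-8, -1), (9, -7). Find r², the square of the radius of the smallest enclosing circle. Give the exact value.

183625/1682

Call the three points A, B, C in the order given.
Side lengths²: AB² = 405, AC² = 226, BC² = 325.
Since AB² = 405 < 325 + 226 = 551, the triangle is acute, so the smallest enclosing circle is the circumcircle.
Circumcentre = (131/58, 57/58), r² = 183625/1682.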